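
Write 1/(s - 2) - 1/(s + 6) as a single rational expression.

Common denominator (s - 2)(s + 6). Numerator: 1(s + 6) - 1(s - 2) = (s + 6) - (s - 2) = 8
Result: (8)/[(s - 2)(s + 6)]


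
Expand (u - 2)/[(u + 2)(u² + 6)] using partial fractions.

At u=-2: P = (1·(-2) - 2)/((-2)² + 6) = -2/5. Q = -P = 2/5, R = 1 - (-2)·P = 1/5
Result: (-2/5)/(u + 2) + ((2/5)u + 1/5)/(u² + 6)


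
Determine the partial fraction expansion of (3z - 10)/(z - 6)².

(3z - 10) = α(z - 6) + β. At z = 6: β = 3·6 - 10 = 8. Coeff of z: α = 3
Result: 3/(z - 6) + 8/(z - 6)²


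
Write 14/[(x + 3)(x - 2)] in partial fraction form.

14/(x + 3)(x - 2) = P/(x + 3) + Q/(x - 2). P = 14/(-3 - 2) = -14/5, Q = 14/(2 + 3) = 14/5
Result: (-14/5)/(x + 3) + (14/5)/(x - 2)


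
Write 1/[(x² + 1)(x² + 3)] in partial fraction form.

Coefficient matching gives α = γ = 0, β = 1/(3-1) = 1/2, δ = -β = -1/2
Result: (1/2)/(x² + 1) - (1/2)/(x² + 3)


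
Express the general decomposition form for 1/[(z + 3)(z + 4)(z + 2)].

Three distinct linear factors: P/(z + 3) + Q/(z + 4) + R/(z + 2)


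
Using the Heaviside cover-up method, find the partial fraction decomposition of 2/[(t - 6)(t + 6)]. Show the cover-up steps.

Cover (t - 6): set t=6, get α = 2/(6 + 6) = 1/6. Cover (t + 6): set t=-6, get β = 2/(-6 - 6) = -1/6.
Result: (1/6)/(t - 6) - (1/6)/(t + 6)


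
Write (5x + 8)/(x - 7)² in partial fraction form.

(5x + 8) = P(x - 7) + Q. At x = 7: Q = 5·7 + 8 = 43. Coeff of x: P = 5
Result: 5/(x - 7) + 43/(x - 7)²


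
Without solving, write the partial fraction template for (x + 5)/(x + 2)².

Repeated linear factor: A/(x + 2) + B/(x + 2)²


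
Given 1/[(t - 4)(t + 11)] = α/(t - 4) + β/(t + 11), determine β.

Cover-up at t = -11: β = 1/(-11 - 4) = -1/15


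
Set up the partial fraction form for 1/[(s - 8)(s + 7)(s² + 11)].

Two linear + quadratic: P/(s - 8) + Q/(s + 7) + (Rs + S)/(s² + 11)


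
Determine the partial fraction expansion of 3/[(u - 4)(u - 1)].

3/(u - 4)(u - 1) = P/(u - 4) + Q/(u - 1). P = 3/(4 - 1) = 1, Q = 3/(1 - 4) = -1
Result: 1/(u - 4) - 1/(u - 1)


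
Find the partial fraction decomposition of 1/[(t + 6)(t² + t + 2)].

Cover-up at t = -6: α = 1/((-6)² + 1·(-6) + 2) = 1/32. Then β = -α = -1/32, γ = -α·(1 - 6) = 5/32
Result: (1/32)/(t + 6) - ((1/32)t - 5/32)/(t² + t + 2)


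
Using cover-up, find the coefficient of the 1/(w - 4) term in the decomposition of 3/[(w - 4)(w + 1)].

Cover (w - 4), set w=4: 3/((w + 1) at w=4) = 3/(5) = 3/5


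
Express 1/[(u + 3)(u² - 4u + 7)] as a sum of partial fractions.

Cover-up at u = -3: α = 1/((-3)² - 4·(-3) + 7) = 1/28. Then β = -α = -1/28, γ = -α·(-4 - 3) = 1/4
Result: (1/28)/(u + 3) - ((1/28)u - 1/4)/(u² - 4u + 7)


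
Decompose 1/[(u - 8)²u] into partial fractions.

Cover-up at u=0: R = 1/(0 - 8)² = 1/64. Cover-up at u=8: Q = 1/(8 - 0) = 1/8. Comparing u² coeff: P = -R = -1/64
Result: (-1/64)/(u - 8) + (1/8)/(u - 8)² + (1/64)/u


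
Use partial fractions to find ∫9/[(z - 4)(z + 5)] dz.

Decompose: 9/[(z - 4)(z + 5)] = 1/(z - 4) - 1/(z + 5). Integrate each term: ln|(z - 4)| - ln|(z + 5)| + C


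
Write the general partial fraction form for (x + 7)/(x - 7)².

Repeated linear factor: P/(x - 7) + Q/(x - 7)²


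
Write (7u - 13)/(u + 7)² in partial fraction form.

(7u - 13) = P(u + 7) + Q. At u = -7: Q = 7·(-7) - 13 = -62. Coeff of u: P = 7
Result: 7/(u + 7) - 62/(u + 7)²


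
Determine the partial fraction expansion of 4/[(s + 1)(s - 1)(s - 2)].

Using cover-up method: P = 2/3, Q = -2, R = 4/3
Result: (2/3)/(s + 1) - 2/(s - 1) + (4/3)/(s - 2)


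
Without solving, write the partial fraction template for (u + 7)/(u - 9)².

Repeated linear factor: α/(u - 9) + β/(u - 9)²


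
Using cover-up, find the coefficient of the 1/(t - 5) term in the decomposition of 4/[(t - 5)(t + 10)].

Cover (t - 5), set t=5: 4/((t + 10) at t=5) = 4/(15) = 4/15


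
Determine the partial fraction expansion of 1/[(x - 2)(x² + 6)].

Cover-up at x = 2: P = 1/(2² + 6) = 1/10. Then Q = -P = -1/10, R = -P·(0 + 2) = -1/5
Result: (1/10)/(x - 2) - ((1/10)x + 1/5)/(x² + 6)


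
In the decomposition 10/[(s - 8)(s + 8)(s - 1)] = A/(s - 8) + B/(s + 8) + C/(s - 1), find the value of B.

Cover-up at s = -8: B = 10/[(-8 - 8)(-8 - 1)] = 10/[(-16)(-9)] = 10/144 = 5/72


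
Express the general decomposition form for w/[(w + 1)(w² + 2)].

Linear + irreducible quadratic: α/(w + 1) + (βw + γ)/(w² + 2)


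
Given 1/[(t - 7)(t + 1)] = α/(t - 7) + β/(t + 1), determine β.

Cover-up at t = -1: β = 1/(-1 - 7) = -1/8


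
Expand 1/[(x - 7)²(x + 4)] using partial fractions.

Cover-up at x=-4: C = 1/(-4 - 7)² = 1/121. Cover-up at x=7: B = 1/(7 + 4) = 1/11. Comparing x² coeff: A = -C = -1/121
Result: (-1/121)/(x - 7) + (1/11)/(x - 7)² + (1/121)/(x + 4)


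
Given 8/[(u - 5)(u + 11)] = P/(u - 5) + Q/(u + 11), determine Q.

Cover-up at u = -11: Q = 8/(-11 - 5) = -8/16 = -1/2


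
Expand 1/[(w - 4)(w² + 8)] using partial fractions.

Cover-up at w = 4: α = 1/(4² + 8) = 1/24. Then β = -α = -1/24, γ = -α·(0 + 4) = -1/6
Result: (1/24)/(w - 4) - ((1/24)w + 1/6)/(w² + 8)


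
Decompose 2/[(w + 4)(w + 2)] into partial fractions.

2/(w + 4)(w + 2) = α/(w + 4) + β/(w + 2). α = 2/(-4 + 2) = -1, β = 2/(-2 + 4) = 1
Result: -1/(w + 4) + 1/(w + 2)


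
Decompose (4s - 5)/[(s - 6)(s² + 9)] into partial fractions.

At s=6: A = (4·6 - 5)/(6² + 9) = 19/45. B = -A = -19/45, C = 4 - 6·A = 22/15
Result: (19/45)/(s - 6) - ((19/45)s - 22/15)/(s² + 9)


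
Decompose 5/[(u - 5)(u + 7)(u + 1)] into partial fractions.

Using cover-up method: P = 5/72, Q = 5/72, R = -5/36
Result: (5/72)/(u - 5) + (5/72)/(u + 7) - (5/36)/(u + 1)


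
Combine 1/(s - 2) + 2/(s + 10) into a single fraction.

Common denominator (s - 2)(s + 10). Numerator: 1(s + 10) + 2(s - 2) = (s + 10) + (2s - 4) = 3s + 6
Result: (3s + 6)/[(s - 2)(s + 10)]


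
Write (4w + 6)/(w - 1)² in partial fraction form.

(4w + 6) = P(w - 1) + Q. At w = 1: Q = 4·1 + 6 = 10. Coeff of w: P = 4
Result: 4/(w - 1) + 10/(w - 1)²


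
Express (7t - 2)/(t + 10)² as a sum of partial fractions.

(7t - 2) = A(t + 10) + B. At t = -10: B = 7·(-10) - 2 = -72. Coeff of t: A = 7
Result: 7/(t + 10) - 72/(t + 10)²


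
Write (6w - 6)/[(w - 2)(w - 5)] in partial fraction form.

At w=2: α = (6·2 - 6)/(2 - 5) = -2. At w=5: β = (6·5 - 6)/(5 - 2) = 8
Result: -2/(w - 2) + 8/(w - 5)


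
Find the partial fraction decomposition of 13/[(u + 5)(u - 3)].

13/(u + 5)(u - 3) = A/(u + 5) + B/(u - 3). A = 13/(-5 - 3) = -13/8, B = 13/(3 + 5) = 13/8
Result: (-13/8)/(u + 5) + (13/8)/(u - 3)


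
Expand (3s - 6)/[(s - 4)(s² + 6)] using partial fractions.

At s=4: α = (3·4 - 6)/(4² + 6) = 3/11. β = -α = -3/11, γ = 3 - 4·α = 21/11
Result: (3/11)/(s - 4) - ((3/11)s - 21/11)/(s² + 6)


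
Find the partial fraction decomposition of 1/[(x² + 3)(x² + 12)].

Coefficient matching gives A = C = 0, B = 1/(12-3) = 1/9, D = -B = -1/9
Result: (1/9)/(x² + 3) - (1/9)/(x² + 12)


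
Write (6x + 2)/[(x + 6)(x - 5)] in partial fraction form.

At x=-6: α = (6·(-6) + 2)/(-6 - 5) = 34/11. At x=5: β = (6·5 + 2)/(5 + 6) = 32/11
Result: (34/11)/(x + 6) + (32/11)/(x - 5)


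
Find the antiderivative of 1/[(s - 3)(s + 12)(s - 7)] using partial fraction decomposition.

Cover-up: P = -1/60, Q = 1/285, R = 1/76. Decomposition: (-1/60)/(s - 3) + (1/285)/(s + 12) + (1/76)/(s - 7). Integrate each term: (-1/60) ln|(s - 3)| + (1/285) ln|(s + 12)| + (1/76) ln|(s - 7)| + C


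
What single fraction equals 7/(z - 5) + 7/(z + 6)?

Common denominator (z - 5)(z + 6). Numerator: 7(z + 6) + 7(z - 5) = (7z + 42) + (7z - 35) = 14z + 7
Result: (14z + 7)/[(z - 5)(z + 6)]


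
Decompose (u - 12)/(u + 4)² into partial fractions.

(u - 12) = A(u + 4) + B. At u = -4: B = 1·(-4) - 12 = -16. Coeff of u: A = 1
Result: 1/(u + 4) - 16/(u + 4)²


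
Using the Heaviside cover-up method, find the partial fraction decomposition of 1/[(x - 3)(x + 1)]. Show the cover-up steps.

Cover (x - 3): set x=3, get α = 1/(3 + 1) = 1/4. Cover (x + 1): set x=-1, get β = 1/(-1 - 3) = -1/4.
Result: (1/4)/(x - 3) - (1/4)/(x + 1)


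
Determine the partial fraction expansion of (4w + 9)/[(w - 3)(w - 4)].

At w=3: α = (4·3 + 9)/(3 - 4) = -21. At w=4: β = (4·4 + 9)/(4 - 3) = 25
Result: -21/(w - 3) + 25/(w - 4)


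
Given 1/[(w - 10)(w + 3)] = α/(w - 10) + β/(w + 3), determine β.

Cover-up at w = -3: β = 1/(-3 - 10) = -1/13


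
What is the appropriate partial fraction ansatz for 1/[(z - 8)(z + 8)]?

Distinct linear factors: A/(z - 8) + B/(z + 8)


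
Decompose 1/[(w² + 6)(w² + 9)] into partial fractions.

Coefficient matching gives P = R = 0, Q = 1/(9-6) = 1/3, S = -Q = -1/3
Result: (1/3)/(w² + 6) - (1/3)/(w² + 9)


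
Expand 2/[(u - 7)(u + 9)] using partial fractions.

2/(u - 7)(u + 9) = α/(u - 7) + β/(u + 9). α = 2/(7 + 9) = 1/8, β = 2/(-9 - 7) = -1/8
Result: (1/8)/(u - 7) - (1/8)/(u + 9)


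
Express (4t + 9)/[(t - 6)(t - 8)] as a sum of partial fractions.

At t=6: A = (4·6 + 9)/(6 - 8) = -33/2. At t=8: B = (4·8 + 9)/(8 - 6) = 41/2
Result: (-33/2)/(t - 6) + (41/2)/(t - 8)


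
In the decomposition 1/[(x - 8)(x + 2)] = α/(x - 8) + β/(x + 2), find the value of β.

Cover-up at x = -2: β = 1/(-2 - 8) = -1/10


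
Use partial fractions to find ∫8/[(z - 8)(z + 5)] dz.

Decompose: 8/[(z - 8)(z + 5)] = (8/13)/(z - 8) - (8/13)/(z + 5). Integrate each term: (8/13) ln|(z - 8)| - (8/13) ln|(z + 5)| + C


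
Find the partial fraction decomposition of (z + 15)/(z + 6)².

(z + 15) = α(z + 6) + β. At z = -6: β = 1·(-6) + 15 = 9. Coeff of z: α = 1
Result: 1/(z + 6) + 9/(z + 6)²


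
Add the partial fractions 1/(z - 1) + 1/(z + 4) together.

Common denominator (z - 1)(z + 4). Numerator: 1(z + 4) + 1(z - 1) = (z + 4) + (z - 1) = 2z + 3
Result: (2z + 3)/[(z - 1)(z + 4)]


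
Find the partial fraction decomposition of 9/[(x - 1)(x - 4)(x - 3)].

Using cover-up method: α = 3/2, β = 3, γ = -9/2
Result: (3/2)/(x - 1) + 3/(x - 4) - (9/2)/(x - 3)


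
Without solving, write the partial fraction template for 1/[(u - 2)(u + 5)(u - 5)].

Three distinct linear factors: A/(u - 2) + B/(u + 5) + C/(u - 5)


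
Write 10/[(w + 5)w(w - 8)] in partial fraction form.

Using cover-up method: A = 2/13, B = -1/4, C = 5/52
Result: (2/13)/(w + 5) - (1/4)/w + (5/52)/(w - 8)


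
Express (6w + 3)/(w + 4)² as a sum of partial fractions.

(6w + 3) = P(w + 4) + Q. At w = -4: Q = 6·(-4) + 3 = -21. Coeff of w: P = 6
Result: 6/(w + 4) - 21/(w + 4)²


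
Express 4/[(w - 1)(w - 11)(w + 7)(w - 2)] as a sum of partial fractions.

Using Heaviside cover-up: (1/20)/(w - 1) + (1/405)/(w - 11) - (1/324)/(w + 7) - (4/81)/(w - 2)


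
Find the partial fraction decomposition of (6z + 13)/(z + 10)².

(6z + 13) = α(z + 10) + β. At z = -10: β = 6·(-10) + 13 = -47. Coeff of z: α = 6
Result: 6/(z + 10) - 47/(z + 10)²


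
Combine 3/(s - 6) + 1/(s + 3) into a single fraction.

Common denominator (s - 6)(s + 3). Numerator: 3(s + 3) + 1(s - 6) = (3s + 9) + (s - 6) = 4s + 3
Result: (4s + 3)/[(s - 6)(s + 3)]


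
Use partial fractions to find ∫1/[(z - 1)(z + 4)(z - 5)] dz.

Cover-up: A = -1/20, B = 1/45, C = 1/36. Decomposition: (-1/20)/(z - 1) + (1/45)/(z + 4) + (1/36)/(z - 5). Integrate each term: (-1/20) ln|(z - 1)| + (1/45) ln|(z + 4)| + (1/36) ln|(z - 5)| + C


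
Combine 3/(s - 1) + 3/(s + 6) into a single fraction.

Common denominator (s - 1)(s + 6). Numerator: 3(s + 6) + 3(s - 1) = (3s + 18) + (3s - 3) = 6s + 15
Result: (6s + 15)/[(s - 1)(s + 6)]


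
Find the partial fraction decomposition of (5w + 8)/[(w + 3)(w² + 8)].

At w=-3: α = (5·(-3) + 8)/((-3)² + 8) = -7/17. β = -α = 7/17, γ = 5 - (-3)·α = 64/17
Result: (-7/17)/(w + 3) + ((7/17)w + 64/17)/(w² + 8)


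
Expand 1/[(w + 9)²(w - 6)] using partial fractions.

Cover-up at w=6: γ = 1/(6 + 9)² = 1/225. Cover-up at w=-9: β = 1/(-9 - 6) = -1/15. Comparing w² coeff: α = -γ = -1/225
Result: (-1/225)/(w + 9) - (1/15)/(w + 9)² + (1/225)/(w - 6)


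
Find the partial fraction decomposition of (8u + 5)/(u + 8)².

(8u + 5) = α(u + 8) + β. At u = -8: β = 8·(-8) + 5 = -59. Coeff of u: α = 8
Result: 8/(u + 8) - 59/(u + 8)²


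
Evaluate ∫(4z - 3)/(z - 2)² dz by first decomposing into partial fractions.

Decompose: A = 4, B = 4·2 - 3 = 5, so (4z - 3)/(z - 2)² = 4/(z - 2) + 5/(z - 2)². Integrate: ∫ A/(z - 2) dz = 4 ln|(z - 2)|; ∫ B/(z - 2)² dz = -5/(z - 2). Sum: 4 ln|(z - 2)| - 5/(z - 2) + C


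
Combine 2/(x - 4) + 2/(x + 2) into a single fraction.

Common denominator (x - 4)(x + 2). Numerator: 2(x + 2) + 2(x - 4) = (2x + 4) + (2x - 8) = 4x - 4
Result: (4x - 4)/[(x - 4)(x + 2)]


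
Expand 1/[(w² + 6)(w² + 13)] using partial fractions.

Coefficient matching gives α = γ = 0, β = 1/(13-6) = 1/7, δ = -β = -1/7
Result: (1/7)/(w² + 6) - (1/7)/(w² + 13)


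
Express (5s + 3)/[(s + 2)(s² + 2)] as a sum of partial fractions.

At s=-2: A = (5·(-2) + 3)/((-2)² + 2) = -7/6. B = -A = 7/6, C = 5 - (-2)·A = 8/3
Result: (-7/6)/(s + 2) + ((7/6)s + 8/3)/(s² + 2)


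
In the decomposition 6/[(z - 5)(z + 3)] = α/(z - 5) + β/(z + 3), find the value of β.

Cover-up at z = -3: β = 6/(-3 - 5) = -6/8 = -3/4


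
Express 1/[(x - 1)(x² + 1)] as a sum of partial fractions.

Cover-up at x = 1: α = 1/(1² + 1) = 1/2. Then β = -α = -1/2, γ = -α·(0 + 1) = -1/2
Result: (1/2)/(x - 1) - ((1/2)x + 1/2)/(x² + 1)


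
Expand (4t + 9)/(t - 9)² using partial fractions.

(4t + 9) = A(t - 9) + B. At t = 9: B = 4·9 + 9 = 45. Coeff of t: A = 4
Result: 4/(t - 9) + 45/(t - 9)²


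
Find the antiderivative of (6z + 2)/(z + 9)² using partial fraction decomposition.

Decompose: P = 6, Q = 6·(-9) + 2 = -52, so (6z + 2)/(z + 9)² = 6/(z + 9) - 52/(z + 9)². Integrate: ∫ P/(z + 9) dz = 6 ln|(z + 9)|; ∫ Q/(z + 9)² dz = 52/(z + 9). Sum: 6 ln|(z + 9)| + 52/(z + 9) + C


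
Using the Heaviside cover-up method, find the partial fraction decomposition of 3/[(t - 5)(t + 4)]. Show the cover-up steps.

Cover (t - 5): set t=5, get P = 3/(5 + 4) = 1/3. Cover (t + 4): set t=-4, get Q = 3/(-4 - 5) = -1/3.
Result: (1/3)/(t - 5) - (1/3)/(t + 4)


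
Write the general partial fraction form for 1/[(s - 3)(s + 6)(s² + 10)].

Two linear + quadratic: α/(s - 3) + β/(s + 6) + (γs + δ)/(s² + 10)


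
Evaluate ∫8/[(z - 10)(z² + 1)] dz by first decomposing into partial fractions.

Cover-up at z=10: α = 8/(10²+1) = 8/101. Coeff matching: β = -8/101, γ = -80/101. Decomposition: (8/101)/(z - 10) - ((8/101)z + 80/101)/(z² + 1). Integrate: linear → ln, quadratic → (1/2)ln + arctan: (8/101) ln|(z - 10)| - (4/101) ln(z² + 1) - (80/101) arctan(z) + C


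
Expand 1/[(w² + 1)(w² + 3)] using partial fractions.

Coefficient matching gives A = C = 0, B = 1/(3-1) = 1/2, D = -B = -1/2
Result: (1/2)/(w² + 1) - (1/2)/(w² + 3)


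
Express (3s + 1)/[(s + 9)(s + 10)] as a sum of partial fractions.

At s=-9: α = (3·(-9) + 1)/(-9 + 10) = -26. At s=-10: β = (3·(-10) + 1)/(-10 + 9) = 29
Result: -26/(s + 9) + 29/(s + 10)


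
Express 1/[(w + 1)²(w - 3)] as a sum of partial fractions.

Cover-up at w=3: C = 1/(3 + 1)² = 1/16. Cover-up at w=-1: B = 1/(-1 - 3) = -1/4. Comparing w² coeff: A = -C = -1/16
Result: (-1/16)/(w + 1) - (1/4)/(w + 1)² + (1/16)/(w - 3)


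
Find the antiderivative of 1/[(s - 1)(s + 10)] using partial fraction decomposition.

Decompose: 1/[(s - 1)(s + 10)] = (1/11)/(s - 1) - (1/11)/(s + 10). Integrate each term: (1/11) ln|(s - 1)| - (1/11) ln|(s + 10)| + C


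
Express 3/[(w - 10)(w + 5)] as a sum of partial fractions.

3/(w - 10)(w + 5) = A/(w - 10) + B/(w + 5). A = 3/(10 + 5) = 1/5, B = 3/(-5 - 10) = -1/5
Result: (1/5)/(w - 10) - (1/5)/(w + 5)


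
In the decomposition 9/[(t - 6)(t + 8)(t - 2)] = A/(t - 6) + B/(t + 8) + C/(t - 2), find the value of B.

Cover-up at t = -8: B = 9/[(-8 - 6)(-8 - 2)] = 9/[(-14)(-10)] = 9/140


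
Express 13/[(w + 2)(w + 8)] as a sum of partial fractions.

13/(w + 2)(w + 8) = α/(w + 2) + β/(w + 8). α = 13/(-2 + 8) = 13/6, β = 13/(-8 + 2) = -13/6
Result: (13/6)/(w + 2) - (13/6)/(w + 8)


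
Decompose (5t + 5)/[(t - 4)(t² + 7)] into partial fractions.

At t=4: α = (5·4 + 5)/(4² + 7) = 25/23. β = -α = -25/23, γ = 5 - 4·α = 15/23
Result: (25/23)/(t - 4) - ((25/23)t - 15/23)/(t² + 7)


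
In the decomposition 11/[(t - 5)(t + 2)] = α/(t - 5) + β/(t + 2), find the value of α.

Cover-up at t = 5: α = 11/(5 + 2) = 11/7


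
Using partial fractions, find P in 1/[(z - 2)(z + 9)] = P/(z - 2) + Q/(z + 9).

Cover-up at z = 2: P = 1/(2 + 9) = 1/11


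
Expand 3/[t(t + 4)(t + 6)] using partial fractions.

Using cover-up method: α = 1/8, β = -3/8, γ = 1/4
Result: (1/8)/t - (3/8)/(t + 4) + (1/4)/(t + 6)


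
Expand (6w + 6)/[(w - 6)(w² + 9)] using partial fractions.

At w=6: P = (6·6 + 6)/(6² + 9) = 14/15. Q = -P = -14/15, R = 6 - 6·P = 2/5
Result: (14/15)/(w - 6) - ((14/15)w - 2/5)/(w² + 9)


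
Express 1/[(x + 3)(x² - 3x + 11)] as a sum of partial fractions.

Cover-up at x = -3: α = 1/((-3)² - 3·(-3) + 11) = 1/29. Then β = -α = -1/29, γ = -α·(-3 - 3) = 6/29
Result: (1/29)/(x + 3) - ((1/29)x - 6/29)/(x² - 3x + 11)


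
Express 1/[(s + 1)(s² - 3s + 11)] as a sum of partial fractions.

Cover-up at s = -1: P = 1/((-1)² - 3·(-1) + 11) = 1/15. Then Q = -P = -1/15, R = -P·(-3 - 1) = 4/15
Result: (1/15)/(s + 1) - ((1/15)s - 4/15)/(s² - 3s + 11)


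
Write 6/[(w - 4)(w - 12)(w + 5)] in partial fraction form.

Using cover-up method: P = -1/12, Q = 3/68, R = 2/51
Result: (-1/12)/(w - 4) + (3/68)/(w - 12) + (2/51)/(w + 5)


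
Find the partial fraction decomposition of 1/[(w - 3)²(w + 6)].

Cover-up at w=-6: R = 1/(-6 - 3)² = 1/81. Cover-up at w=3: Q = 1/(3 + 6) = 1/9. Comparing w² coeff: P = -R = -1/81
Result: (-1/81)/(w - 3) + (1/9)/(w - 3)² + (1/81)/(w + 6)


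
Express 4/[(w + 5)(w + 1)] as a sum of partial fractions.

4/(w + 5)(w + 1) = α/(w + 5) + β/(w + 1). α = 4/(-5 + 1) = -1, β = 4/(-1 + 5) = 1
Result: -1/(w + 5) + 1/(w + 1)


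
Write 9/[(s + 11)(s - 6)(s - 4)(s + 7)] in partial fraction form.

Using Heaviside cover-up: (-3/340)/(s + 11) + (9/442)/(s - 6) - (3/110)/(s - 4) + (9/572)/(s + 7)


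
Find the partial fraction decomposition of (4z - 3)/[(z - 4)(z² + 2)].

At z=4: A = (4·4 - 3)/(4² + 2) = 13/18. B = -A = -13/18, C = 4 - 4·A = 10/9
Result: (13/18)/(z - 4) - ((13/18)z - 10/9)/(z² + 2)


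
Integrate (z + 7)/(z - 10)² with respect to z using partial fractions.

Decompose: P = 1, Q = 1·10 + 7 = 17, so (z + 7)/(z - 10)² = 1/(z - 10) + 17/(z - 10)². Integrate: ∫ P/(z - 10) dz = ln|(z - 10)|; ∫ Q/(z - 10)² dz = -17/(z - 10). Sum: ln|(z - 10)| - 17/(z - 10) + C


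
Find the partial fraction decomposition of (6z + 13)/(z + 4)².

(6z + 13) = A(z + 4) + B. At z = -4: B = 6·(-4) + 13 = -11. Coeff of z: A = 6
Result: 6/(z + 4) - 11/(z + 4)²


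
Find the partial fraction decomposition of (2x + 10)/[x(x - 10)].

At x=0: P = (2·0 + 10)/(0 - 10) = -1. At x=10: Q = (2·10 + 10)/(10 - 0) = 3
Result: -1/x + 3/(x - 10)


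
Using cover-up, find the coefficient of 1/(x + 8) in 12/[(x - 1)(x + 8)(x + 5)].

Cover (x + 8), set x=-8: 12/[(-8 - 1)(-8 + 5)] = 4/9


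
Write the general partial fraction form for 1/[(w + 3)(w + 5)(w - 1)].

Three distinct linear factors: α/(w + 3) + β/(w + 5) + γ/(w - 1)


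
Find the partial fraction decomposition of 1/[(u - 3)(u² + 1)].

Cover-up at u = 3: P = 1/(3² + 1) = 1/10. Then Q = -P = -1/10, R = -P·(0 + 3) = -3/10
Result: (1/10)/(u - 3) - ((1/10)u + 3/10)/(u² + 1)


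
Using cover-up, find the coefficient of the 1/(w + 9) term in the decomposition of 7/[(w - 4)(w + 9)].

Cover (w + 9), set w=-9: 7/((w - 4) at w=-9) = 7/(-13) = -7/13


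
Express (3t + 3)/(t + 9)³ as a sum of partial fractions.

(3t + 3) = A(t + 9)² + B(t + 9) + C. At t = -9: C = 3·(-9) + 3 = -24. Coefficients: A = 0, B = 3
Result: 3/(t + 9)² - 24/(t + 9)³


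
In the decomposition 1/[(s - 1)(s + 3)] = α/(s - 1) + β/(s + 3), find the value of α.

Cover-up at s = 1: α = 1/(1 + 3) = 1/4


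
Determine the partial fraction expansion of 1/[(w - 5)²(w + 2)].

Cover-up at w=-2: γ = 1/(-2 - 5)² = 1/49. Cover-up at w=5: β = 1/(5 + 2) = 1/7. Comparing w² coeff: α = -γ = -1/49
Result: (-1/49)/(w - 5) + (1/7)/(w - 5)² + (1/49)/(w + 2)


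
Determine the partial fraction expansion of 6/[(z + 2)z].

6/(z + 2)z = A/(z + 2) + B/z. A = 6/(-2 - 0) = -3, B = 6/(0 + 2) = 3
Result: -3/(z + 2) + 3/z


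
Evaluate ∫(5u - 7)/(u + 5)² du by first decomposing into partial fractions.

Decompose: P = 5, Q = 5·(-5) - 7 = -32, so (5u - 7)/(u + 5)² = 5/(u + 5) - 32/(u + 5)². Integrate: ∫ P/(u + 5) du = 5 ln|(u + 5)|; ∫ Q/(u + 5)² du = 32/(u + 5). Sum: 5 ln|(u + 5)| + 32/(u + 5) + C


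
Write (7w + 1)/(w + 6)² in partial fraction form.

(7w + 1) = A(w + 6) + B. At w = -6: B = 7·(-6) + 1 = -41. Coeff of w: A = 7
Result: 7/(w + 6) - 41/(w + 6)²


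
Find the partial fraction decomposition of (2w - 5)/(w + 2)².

(2w - 5) = α(w + 2) + β. At w = -2: β = 2·(-2) - 5 = -9. Coeff of w: α = 2
Result: 2/(w + 2) - 9/(w + 2)²


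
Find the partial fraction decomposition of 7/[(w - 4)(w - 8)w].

Using cover-up method: P = -7/16, Q = 7/32, R = 7/32
Result: (-7/16)/(w - 4) + (7/32)/(w - 8) + (7/32)/w


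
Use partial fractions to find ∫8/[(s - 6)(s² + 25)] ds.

Cover-up at s=6: A = 8/(6²+25) = 8/61. Coeff matching: B = -8/61, C = -48/61. Decomposition: (8/61)/(s - 6) - ((8/61)s + 48/61)/(s² + 25). Integrate: linear → ln, quadratic → (1/2)ln + arctan: (8/61) ln|(s - 6)| - (4/61) ln(s² + 25) - (48/305) arctan(s/5) + C


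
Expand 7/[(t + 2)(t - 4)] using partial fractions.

7/(t + 2)(t - 4) = A/(t + 2) + B/(t - 4). A = 7/(-2 - 4) = -7/6, B = 7/(4 + 2) = 7/6
Result: (-7/6)/(t + 2) + (7/6)/(t - 4)


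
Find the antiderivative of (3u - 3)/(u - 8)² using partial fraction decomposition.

Decompose: α = 3, β = 3·8 - 3 = 21, so (3u - 3)/(u - 8)² = 3/(u - 8) + 21/(u - 8)². Integrate: ∫ α/(u - 8) du = 3 ln|(u - 8)|; ∫ β/(u - 8)² du = -21/(u - 8). Sum: 3 ln|(u - 8)| - 21/(u - 8) + C


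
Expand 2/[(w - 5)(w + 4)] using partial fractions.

2/(w - 5)(w + 4) = A/(w - 5) + B/(w + 4). A = 2/(5 + 4) = 2/9, B = 2/(-4 - 5) = -2/9
Result: (2/9)/(w - 5) - (2/9)/(w + 4)


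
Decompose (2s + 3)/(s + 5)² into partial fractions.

(2s + 3) = α(s + 5) + β. At s = -5: β = 2·(-5) + 3 = -7. Coeff of s: α = 2
Result: 2/(s + 5) - 7/(s + 5)²


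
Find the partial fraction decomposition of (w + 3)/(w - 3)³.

(w + 3) = P(w - 3)² + Q(w - 3) + R. At w = 3: R = 1·3 + 3 = 6. Coefficients: P = 0, Q = 1
Result: 1/(w - 3)² + 6/(w - 3)³


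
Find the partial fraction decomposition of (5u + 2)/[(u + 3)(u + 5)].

At u=-3: A = (5·(-3) + 2)/(-3 + 5) = -13/2. At u=-5: B = (5·(-5) + 2)/(-5 + 3) = 23/2
Result: (-13/2)/(u + 3) + (23/2)/(u + 5)


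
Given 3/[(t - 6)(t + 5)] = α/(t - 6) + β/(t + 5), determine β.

Cover-up at t = -5: β = 3/(-5 - 6) = -3/11


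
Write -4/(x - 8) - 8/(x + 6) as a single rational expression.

Common denominator (x - 8)(x + 6). Numerator: -4(x + 6) - 8(x - 8) = (-4x - 24) - (8x - 64) = -12x + 40
Result: (-12x + 40)/[(x - 8)(x + 6)]


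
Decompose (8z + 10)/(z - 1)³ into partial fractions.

(8z + 10) = α(z - 1)² + β(z - 1) + γ. At z = 1: γ = 8·1 + 10 = 18. Coefficients: α = 0, β = 8
Result: 8/(z - 1)² + 18/(z - 1)³


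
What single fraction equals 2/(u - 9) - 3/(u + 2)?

Common denominator (u - 9)(u + 2). Numerator: 2(u + 2) - 3(u - 9) = (2u + 4) - (3u - 27) = -u + 31
Result: (-u + 31)/[(u - 9)(u + 2)]


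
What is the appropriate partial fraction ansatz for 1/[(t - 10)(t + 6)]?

Distinct linear factors: α/(t - 10) + β/(t + 6)


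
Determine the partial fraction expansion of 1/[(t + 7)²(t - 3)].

Cover-up at t=3: γ = 1/(3 + 7)² = 1/100. Cover-up at t=-7: β = 1/(-7 - 3) = -1/10. Comparing t² coeff: α = -γ = -1/100
Result: (-1/100)/(t + 7) - (1/10)/(t + 7)² + (1/100)/(t - 3)


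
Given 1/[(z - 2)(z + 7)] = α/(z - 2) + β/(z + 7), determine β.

Cover-up at z = -7: β = 1/(-7 - 2) = -1/9


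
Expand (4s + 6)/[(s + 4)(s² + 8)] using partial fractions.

At s=-4: α = (4·(-4) + 6)/((-4)² + 8) = -5/12. β = -α = 5/12, γ = 4 - (-4)·α = 7/3
Result: (-5/12)/(s + 4) + ((5/12)s + 7/3)/(s² + 8)


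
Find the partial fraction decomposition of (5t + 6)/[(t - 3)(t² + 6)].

At t=3: α = (5·3 + 6)/(3² + 6) = 7/5. β = -α = -7/5, γ = 5 - 3·α = 4/5
Result: (7/5)/(t - 3) - ((7/5)t - 4/5)/(t² + 6)


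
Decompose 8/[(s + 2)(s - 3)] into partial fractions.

8/(s + 2)(s - 3) = P/(s + 2) + Q/(s - 3). P = 8/(-2 - 3) = -8/5, Q = 8/(3 + 2) = 8/5
Result: (-8/5)/(s + 2) + (8/5)/(s - 3)


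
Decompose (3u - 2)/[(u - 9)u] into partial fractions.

At u=9: P = (3·9 - 2)/(9 - 0) = 25/9. At u=0: Q = (3·0 - 2)/(0 - 9) = 2/9
Result: (25/9)/(u - 9) + (2/9)/u


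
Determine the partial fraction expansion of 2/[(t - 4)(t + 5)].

2/(t - 4)(t + 5) = P/(t - 4) + Q/(t + 5). P = 2/(4 + 5) = 2/9, Q = 2/(-5 - 4) = -2/9
Result: (2/9)/(t - 4) - (2/9)/(t + 5)


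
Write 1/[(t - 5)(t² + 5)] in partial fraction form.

Cover-up at t = 5: P = 1/(5² + 5) = 1/30. Then Q = -P = -1/30, R = -P·(0 + 5) = -1/6
Result: (1/30)/(t - 5) - ((1/30)t + 1/6)/(t² + 5)


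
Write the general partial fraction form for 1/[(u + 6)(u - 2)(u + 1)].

Three distinct linear factors: A/(u + 6) + B/(u - 2) + C/(u + 1)


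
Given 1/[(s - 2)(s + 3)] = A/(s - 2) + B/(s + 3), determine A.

Cover-up at s = 2: A = 1/(2 + 3) = 1/5


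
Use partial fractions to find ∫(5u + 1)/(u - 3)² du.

Decompose: α = 5, β = 5·3 + 1 = 16, so (5u + 1)/(u - 3)² = 5/(u - 3) + 16/(u - 3)². Integrate: ∫ α/(u - 3) du = 5 ln|(u - 3)|; ∫ β/(u - 3)² du = -16/(u - 3). Sum: 5 ln|(u - 3)| - 16/(u - 3) + C


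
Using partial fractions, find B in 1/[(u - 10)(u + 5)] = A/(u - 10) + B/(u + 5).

Cover-up at u = -5: B = 1/(-5 - 10) = -1/15


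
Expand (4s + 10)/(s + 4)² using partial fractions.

(4s + 10) = P(s + 4) + Q. At s = -4: Q = 4·(-4) + 10 = -6. Coeff of s: P = 4
Result: 4/(s + 4) - 6/(s + 4)²


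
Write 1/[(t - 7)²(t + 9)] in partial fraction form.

Cover-up at t=-9: R = 1/(-9 - 7)² = 1/256. Cover-up at t=7: Q = 1/(7 + 9) = 1/16. Comparing t² coeff: P = -R = -1/256
Result: (-1/256)/(t - 7) + (1/16)/(t - 7)² + (1/256)/(t + 9)


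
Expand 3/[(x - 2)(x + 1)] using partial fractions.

3/(x - 2)(x + 1) = P/(x - 2) + Q/(x + 1). P = 3/(2 + 1) = 1, Q = 3/(-1 - 2) = -1
Result: 1/(x - 2) - 1/(x + 1)


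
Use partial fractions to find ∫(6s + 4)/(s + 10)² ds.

Decompose: α = 6, β = 6·(-10) + 4 = -56, so (6s + 4)/(s + 10)² = 6/(s + 10) - 56/(s + 10)². Integrate: ∫ α/(s + 10) ds = 6 ln|(s + 10)|; ∫ β/(s + 10)² ds = 56/(s + 10). Sum: 6 ln|(s + 10)| + 56/(s + 10) + C


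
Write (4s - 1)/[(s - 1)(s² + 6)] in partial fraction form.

At s=1: A = (4·1 - 1)/(1² + 6) = 3/7. B = -A = -3/7, C = 4 - 1·A = 25/7
Result: (3/7)/(s - 1) - ((3/7)s - 25/7)/(s² + 6)


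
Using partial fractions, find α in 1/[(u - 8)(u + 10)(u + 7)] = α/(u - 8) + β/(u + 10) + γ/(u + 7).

Cover-up at u = 8: α = 1/[(8 + 10)(8 + 7)] = 1/[(18)(15)] = 1/270


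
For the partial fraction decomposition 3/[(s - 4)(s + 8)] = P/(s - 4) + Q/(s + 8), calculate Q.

Cover-up at s = -8: Q = 3/(-8 - 4) = -3/12 = -1/4


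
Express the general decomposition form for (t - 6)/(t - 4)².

Repeated linear factor: P/(t - 4) + Q/(t - 4)²


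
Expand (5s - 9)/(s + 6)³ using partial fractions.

(5s - 9) = α(s + 6)² + β(s + 6) + γ. At s = -6: γ = 5·(-6) - 9 = -39. Coefficients: α = 0, β = 5
Result: 5/(s + 6)² - 39/(s + 6)³


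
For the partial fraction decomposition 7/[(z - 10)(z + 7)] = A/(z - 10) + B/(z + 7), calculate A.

Cover-up at z = 10: A = 7/(10 + 7) = 7/17


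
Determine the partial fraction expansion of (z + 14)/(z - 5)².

(z + 14) = P(z - 5) + Q. At z = 5: Q = 1·5 + 14 = 19. Coeff of z: P = 1
Result: 1/(z - 5) + 19/(z - 5)²


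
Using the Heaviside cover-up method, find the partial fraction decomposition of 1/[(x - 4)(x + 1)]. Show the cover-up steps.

Cover (x - 4): set x=4, get P = 1/(4 + 1) = 1/5. Cover (x + 1): set x=-1, get Q = 1/(-1 - 4) = -1/5.
Result: (1/5)/(x - 4) - (1/5)/(x + 1)


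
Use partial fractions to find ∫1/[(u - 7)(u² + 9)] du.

Cover-up at u=7: A = 1/(7²+9) = 1/58. Coeff matching: B = -1/58, C = -7/58. Decomposition: (1/58)/(u - 7) - ((1/58)u + 7/58)/(u² + 9). Integrate: linear → ln, quadratic → (1/2)ln + arctan: (1/58) ln|(u - 7)| - (1/116) ln(u² + 9) - (7/174) arctan(u/3) + C


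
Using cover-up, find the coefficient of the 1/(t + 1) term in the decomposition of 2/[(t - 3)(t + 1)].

Cover (t + 1), set t=-1: 2/((t - 3) at t=-1) = 2/(-4) = -1/2


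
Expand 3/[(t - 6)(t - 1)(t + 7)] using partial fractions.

Using cover-up method: P = 3/65, Q = -3/40, R = 3/104
Result: (3/65)/(t - 6) - (3/40)/(t - 1) + (3/104)/(t + 7)


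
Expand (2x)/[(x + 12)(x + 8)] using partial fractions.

At x=-12: α = (2·(-12) + 0)/(-12 + 8) = 6. At x=-8: β = (2·(-8) + 0)/(-8 + 12) = -4
Result: 6/(x + 12) - 4/(x + 8)


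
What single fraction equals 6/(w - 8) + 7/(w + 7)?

Common denominator (w - 8)(w + 7). Numerator: 6(w + 7) + 7(w - 8) = (6w + 42) + (7w - 56) = 13w - 14
Result: (13w - 14)/[(w - 8)(w + 7)]


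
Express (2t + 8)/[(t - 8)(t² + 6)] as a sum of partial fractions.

At t=8: P = (2·8 + 8)/(8² + 6) = 12/35. Q = -P = -12/35, R = 2 - 8·P = -26/35
Result: (12/35)/(t - 8) - ((12/35)t + 26/35)/(t² + 6)


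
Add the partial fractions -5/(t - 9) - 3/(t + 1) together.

Common denominator (t - 9)(t + 1). Numerator: -5(t + 1) - 3(t - 9) = (-5t - 5) - (3t - 27) = -8t + 22
Result: (-8t + 22)/[(t - 9)(t + 1)]


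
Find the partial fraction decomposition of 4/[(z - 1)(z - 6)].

4/(z - 1)(z - 6) = α/(z - 1) + β/(z - 6). α = 4/(1 - 6) = -4/5, β = 4/(6 - 1) = 4/5
Result: (-4/5)/(z - 1) + (4/5)/(z - 6)


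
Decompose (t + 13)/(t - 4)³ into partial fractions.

(t + 13) = α(t - 4)² + β(t - 4) + γ. At t = 4: γ = 1·4 + 13 = 17. Coefficients: α = 0, β = 1
Result: 1/(t - 4)² + 17/(t - 4)³


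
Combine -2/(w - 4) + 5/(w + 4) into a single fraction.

Common denominator (w - 4)(w + 4). Numerator: -2(w + 4) + 5(w - 4) = (-2w - 8) + (5w - 20) = 3w - 28
Result: (3w - 28)/[(w - 4)(w + 4)]


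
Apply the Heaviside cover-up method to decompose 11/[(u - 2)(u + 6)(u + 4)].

Cover (u - 2), u=2: A = 11/[(2 + 6)(2 + 4)] = 11/48. Cover (u + 6), u=-6: B = 11/[(-6 - 2)(-6 + 4)] = 11/16. Cover (u + 4), u=-4: C = 11/[(-4 - 2)(-4 + 6)] = -11/12.
Result: (11/48)/(u - 2) + (11/16)/(u + 6) - (11/12)/(u + 4)


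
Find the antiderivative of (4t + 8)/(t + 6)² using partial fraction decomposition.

Decompose: A = 4, B = 4·(-6) + 8 = -16, so (4t + 8)/(t + 6)² = 4/(t + 6) - 16/(t + 6)². Integrate: ∫ A/(t + 6) dt = 4 ln|(t + 6)|; ∫ B/(t + 6)² dt = 16/(t + 6). Sum: 4 ln|(t + 6)| + 16/(t + 6) + C


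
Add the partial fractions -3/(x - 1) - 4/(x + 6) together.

Common denominator (x - 1)(x + 6). Numerator: -3(x + 6) - 4(x - 1) = (-3x - 18) - (4x - 4) = -7x - 14
Result: (-7x - 14)/[(x - 1)(x + 6)]


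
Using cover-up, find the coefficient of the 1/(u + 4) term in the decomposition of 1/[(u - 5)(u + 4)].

Cover (u + 4), set u=-4: 1/((u - 5) at u=-4) = 1/(-9) = -1/9


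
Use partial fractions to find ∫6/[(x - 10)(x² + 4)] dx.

Cover-up at x=10: P = 6/(10²+4) = 3/52. Coeff matching: Q = -3/52, R = -15/26. Decomposition: (3/52)/(x - 10) - ((3/52)x + 15/26)/(x² + 4). Integrate: linear → ln, quadratic → (1/2)ln + arctan: (3/52) ln|(x - 10)| - (3/104) ln(x² + 4) - (15/52) arctan(x/2) + C


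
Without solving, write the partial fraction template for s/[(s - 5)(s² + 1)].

Linear + irreducible quadratic: P/(s - 5) + (Qs + R)/(s² + 1)


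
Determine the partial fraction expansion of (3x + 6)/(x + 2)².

(3x + 6) = A(x + 2) + B. At x = -2: B = 3·(-2) + 6 = 0. Coeff of x: A = 3
Result: 3/(x + 2)


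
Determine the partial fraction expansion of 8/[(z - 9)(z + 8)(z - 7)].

Using cover-up method: α = 4/17, β = 8/255, γ = -4/15
Result: (4/17)/(z - 9) + (8/255)/(z + 8) - (4/15)/(z - 7)


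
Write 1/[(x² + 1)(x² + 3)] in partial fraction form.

Coefficient matching gives A = C = 0, B = 1/(3-1) = 1/2, D = -B = -1/2
Result: (1/2)/(x² + 1) - (1/2)/(x² + 3)


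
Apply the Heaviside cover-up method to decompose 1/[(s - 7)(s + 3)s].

Cover (s - 7), s=7: α = 1/[(7 + 3)(7 - 0)] = 1/70. Cover (s + 3), s=-3: β = 1/[(-3 - 7)(-3 - 0)] = 1/30. Cover s, s=0: γ = 1/[(0 - 7)(0 + 3)] = -1/21.
Result: (1/70)/(s - 7) + (1/30)/(s + 3) - (1/21)/s


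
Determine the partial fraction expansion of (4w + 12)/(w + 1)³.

(4w + 12) = P(w + 1)² + Q(w + 1) + R. At w = -1: R = 4·(-1) + 12 = 8. Coefficients: P = 0, Q = 4
Result: 4/(w + 1)² + 8/(w + 1)³


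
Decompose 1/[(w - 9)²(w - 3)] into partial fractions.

Cover-up at w=3: C = 1/(3 - 9)² = 1/36. Cover-up at w=9: B = 1/(9 - 3) = 1/6. Comparing w² coeff: A = -C = -1/36
Result: (-1/36)/(w - 9) + (1/6)/(w - 9)² + (1/36)/(w - 3)


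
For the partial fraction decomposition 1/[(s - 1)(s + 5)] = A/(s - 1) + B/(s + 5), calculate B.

Cover-up at s = -5: B = 1/(-5 - 1) = -1/6


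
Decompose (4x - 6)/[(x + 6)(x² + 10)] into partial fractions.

At x=-6: A = (4·(-6) - 6)/((-6)² + 10) = -15/23. B = -A = 15/23, C = 4 - (-6)·A = 2/23
Result: (-15/23)/(x + 6) + ((15/23)x + 2/23)/(x² + 10)


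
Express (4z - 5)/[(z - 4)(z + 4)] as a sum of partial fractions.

At z=4: A = (4·4 - 5)/(4 + 4) = 11/8. At z=-4: B = (4·(-4) - 5)/(-4 - 4) = 21/8
Result: (11/8)/(z - 4) + (21/8)/(z + 4)


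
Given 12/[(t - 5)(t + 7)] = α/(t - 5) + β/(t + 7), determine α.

Cover-up at t = 5: α = 12/(5 + 7) = 12/12 = 1


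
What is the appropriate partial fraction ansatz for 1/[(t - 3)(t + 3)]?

Distinct linear factors: P/(t - 3) + Q/(t + 3)


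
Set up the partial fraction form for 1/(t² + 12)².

Repeated quadratic factor: (Pt + Q)/(t² + 12) + (Rt + S)/(t² + 12)²


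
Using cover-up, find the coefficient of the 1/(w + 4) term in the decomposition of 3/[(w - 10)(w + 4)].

Cover (w + 4), set w=-4: 3/((w - 10) at w=-4) = 3/(-14) = -3/14


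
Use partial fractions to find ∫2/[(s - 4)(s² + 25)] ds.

Cover-up at s=4: A = 2/(4²+25) = 2/41. Coeff matching: B = -2/41, C = -8/41. Decomposition: (2/41)/(s - 4) - ((2/41)s + 8/41)/(s² + 25). Integrate: linear → ln, quadratic → (1/2)ln + arctan: (2/41) ln|(s - 4)| - (1/41) ln(s² + 25) - (8/205) arctan(s/5) + C


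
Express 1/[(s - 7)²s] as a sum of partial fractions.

Cover-up at s=0: γ = 1/(0 - 7)² = 1/49. Cover-up at s=7: β = 1/(7 - 0) = 1/7. Comparing s² coeff: α = -γ = -1/49
Result: (-1/49)/(s - 7) + (1/7)/(s - 7)² + (1/49)/s


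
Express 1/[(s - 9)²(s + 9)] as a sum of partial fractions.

Cover-up at s=-9: C = 1/(-9 - 9)² = 1/324. Cover-up at s=9: B = 1/(9 + 9) = 1/18. Comparing s² coeff: A = -C = -1/324
Result: (-1/324)/(s - 9) + (1/18)/(s - 9)² + (1/324)/(s + 9)


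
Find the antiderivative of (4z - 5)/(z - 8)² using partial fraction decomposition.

Decompose: A = 4, B = 4·8 - 5 = 27, so (4z - 5)/(z - 8)² = 4/(z - 8) + 27/(z - 8)². Integrate: ∫ A/(z - 8) dz = 4 ln|(z - 8)|; ∫ B/(z - 8)² dz = -27/(z - 8). Sum: 4 ln|(z - 8)| - 27/(z - 8) + C


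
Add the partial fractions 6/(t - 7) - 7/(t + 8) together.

Common denominator (t - 7)(t + 8). Numerator: 6(t + 8) - 7(t - 7) = (6t + 48) - (7t - 49) = -t + 97
Result: (-t + 97)/[(t - 7)(t + 8)]


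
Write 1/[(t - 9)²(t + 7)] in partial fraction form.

Cover-up at t=-7: C = 1/(-7 - 9)² = 1/256. Cover-up at t=9: B = 1/(9 + 7) = 1/16. Comparing t² coeff: A = -C = -1/256
Result: (-1/256)/(t - 9) + (1/16)/(t - 9)² + (1/256)/(t + 7)


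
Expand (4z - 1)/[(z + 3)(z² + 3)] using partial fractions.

At z=-3: A = (4·(-3) - 1)/((-3)² + 3) = -13/12. B = -A = 13/12, C = 4 - (-3)·A = 3/4
Result: (-13/12)/(z + 3) + ((13/12)z + 3/4)/(z² + 3)


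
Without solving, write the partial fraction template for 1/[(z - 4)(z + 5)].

Distinct linear factors: P/(z - 4) + Q/(z + 5)


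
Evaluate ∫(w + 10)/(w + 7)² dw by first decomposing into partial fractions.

Decompose: α = 1, β = 1·(-7) + 10 = 3, so (w + 10)/(w + 7)² = 1/(w + 7) + 3/(w + 7)². Integrate: ∫ α/(w + 7) dw = ln|(w + 7)|; ∫ β/(w + 7)² dw = -3/(w + 7). Sum: ln|(w + 7)| - 3/(w + 7) + C


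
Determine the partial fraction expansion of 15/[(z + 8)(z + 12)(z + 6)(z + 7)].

Using Heaviside cover-up: (15/8)/(z + 8) - (1/8)/(z + 12) + (5/4)/(z + 6) - 3/(z + 7)


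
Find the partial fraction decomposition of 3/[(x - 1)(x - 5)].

3/(x - 1)(x - 5) = α/(x - 1) + β/(x - 5). α = 3/(1 - 5) = -3/4, β = 3/(5 - 1) = 3/4
Result: (-3/4)/(x - 1) + (3/4)/(x - 5)


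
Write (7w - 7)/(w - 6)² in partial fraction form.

(7w - 7) = α(w - 6) + β. At w = 6: β = 7·6 - 7 = 35. Coeff of w: α = 7
Result: 7/(w - 6) + 35/(w - 6)²


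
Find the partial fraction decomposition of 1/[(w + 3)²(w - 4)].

Cover-up at w=4: γ = 1/(4 + 3)² = 1/49. Cover-up at w=-3: β = 1/(-3 - 4) = -1/7. Comparing w² coeff: α = -γ = -1/49
Result: (-1/49)/(w + 3) - (1/7)/(w + 3)² + (1/49)/(w - 4)


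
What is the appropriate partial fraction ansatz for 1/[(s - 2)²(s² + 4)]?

Repeated linear + quadratic: A/(s - 2) + B/(s - 2)² + (Cs + D)/(s² + 4)


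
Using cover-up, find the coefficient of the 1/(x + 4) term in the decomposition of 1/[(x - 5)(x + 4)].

Cover (x + 4), set x=-4: 1/((x - 5) at x=-4) = 1/(-9) = -1/9


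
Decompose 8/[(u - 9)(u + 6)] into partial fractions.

8/(u - 9)(u + 6) = A/(u - 9) + B/(u + 6). A = 8/(9 + 6) = 8/15, B = 8/(-6 - 9) = -8/15
Result: (8/15)/(u - 9) - (8/15)/(u + 6)


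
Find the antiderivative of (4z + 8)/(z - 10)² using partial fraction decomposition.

Decompose: A = 4, B = 4·10 + 8 = 48, so (4z + 8)/(z - 10)² = 4/(z - 10) + 48/(z - 10)². Integrate: ∫ A/(z - 10) dz = 4 ln|(z - 10)|; ∫ B/(z - 10)² dz = -48/(z - 10). Sum: 4 ln|(z - 10)| - 48/(z - 10) + C


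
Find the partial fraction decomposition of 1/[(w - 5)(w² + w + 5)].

Cover-up at w = 5: P = 1/(5² + 1·5 + 5) = 1/35. Then Q = -P = -1/35, R = -P·(1 + 5) = -6/35
Result: (1/35)/(w - 5) - ((1/35)w + 6/35)/(w² + w + 5)


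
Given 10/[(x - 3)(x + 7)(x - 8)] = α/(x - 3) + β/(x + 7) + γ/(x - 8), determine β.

Cover-up at x = -7: β = 10/[(-7 - 3)(-7 - 8)] = 10/[(-10)(-15)] = 10/150 = 1/15


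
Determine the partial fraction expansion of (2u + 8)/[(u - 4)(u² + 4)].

At u=4: A = (2·4 + 8)/(4² + 4) = 4/5. B = -A = -4/5, C = 2 - 4·A = -6/5
Result: (4/5)/(u - 4) - ((4/5)u + 6/5)/(u² + 4)


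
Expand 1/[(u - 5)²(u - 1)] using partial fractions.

Cover-up at u=1: γ = 1/(1 - 5)² = 1/16. Cover-up at u=5: β = 1/(5 - 1) = 1/4. Comparing u² coeff: α = -γ = -1/16
Result: (-1/16)/(u - 5) + (1/4)/(u - 5)² + (1/16)/(u - 1)
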